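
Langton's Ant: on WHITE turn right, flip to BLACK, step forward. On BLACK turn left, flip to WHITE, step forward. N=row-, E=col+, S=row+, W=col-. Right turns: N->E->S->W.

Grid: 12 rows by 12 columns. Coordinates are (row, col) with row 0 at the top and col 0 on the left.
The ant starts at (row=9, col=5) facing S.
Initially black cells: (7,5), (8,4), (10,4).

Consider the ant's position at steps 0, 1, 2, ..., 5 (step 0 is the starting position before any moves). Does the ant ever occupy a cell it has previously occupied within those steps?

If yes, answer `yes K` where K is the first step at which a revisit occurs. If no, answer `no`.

Answer: no

Derivation:
Step 1: on WHITE (9,5): turn R to W, flip to black, move to (9,4). |black|=4 — new cell
Step 2: on WHITE (9,4): turn R to N, flip to black, move to (8,4). |black|=5 — new cell
Step 3: on BLACK (8,4): turn L to W, flip to white, move to (8,3). |black|=4 — new cell
Step 4: on WHITE (8,3): turn R to N, flip to black, move to (7,3). |black|=5 — new cell
Step 5: on WHITE (7,3): turn R to E, flip to black, move to (7,4). |black|=6 — new cell
No revisit within 5 steps.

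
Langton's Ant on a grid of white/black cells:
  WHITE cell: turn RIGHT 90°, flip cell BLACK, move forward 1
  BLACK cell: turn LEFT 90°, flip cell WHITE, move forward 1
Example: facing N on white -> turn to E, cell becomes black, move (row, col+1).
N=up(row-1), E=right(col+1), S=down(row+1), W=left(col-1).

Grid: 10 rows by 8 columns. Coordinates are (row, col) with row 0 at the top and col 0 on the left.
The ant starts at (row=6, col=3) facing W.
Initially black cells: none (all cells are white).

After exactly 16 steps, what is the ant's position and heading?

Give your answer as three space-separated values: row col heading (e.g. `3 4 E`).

Answer: 6 3 W

Derivation:
Step 1: on WHITE (6,3): turn R to N, flip to black, move to (5,3). |black|=1
Step 2: on WHITE (5,3): turn R to E, flip to black, move to (5,4). |black|=2
Step 3: on WHITE (5,4): turn R to S, flip to black, move to (6,4). |black|=3
Step 4: on WHITE (6,4): turn R to W, flip to black, move to (6,3). |black|=4
Step 5: on BLACK (6,3): turn L to S, flip to white, move to (7,3). |black|=3
Step 6: on WHITE (7,3): turn R to W, flip to black, move to (7,2). |black|=4
Step 7: on WHITE (7,2): turn R to N, flip to black, move to (6,2). |black|=5
Step 8: on WHITE (6,2): turn R to E, flip to black, move to (6,3). |black|=6
Step 9: on WHITE (6,3): turn R to S, flip to black, move to (7,3). |black|=7
Step 10: on BLACK (7,3): turn L to E, flip to white, move to (7,4). |black|=6
Step 11: on WHITE (7,4): turn R to S, flip to black, move to (8,4). |black|=7
Step 12: on WHITE (8,4): turn R to W, flip to black, move to (8,3). |black|=8
Step 13: on WHITE (8,3): turn R to N, flip to black, move to (7,3). |black|=9
Step 14: on WHITE (7,3): turn R to E, flip to black, move to (7,4). |black|=10
Step 15: on BLACK (7,4): turn L to N, flip to white, move to (6,4). |black|=9
Step 16: on BLACK (6,4): turn L to W, flip to white, move to (6,3). |black|=8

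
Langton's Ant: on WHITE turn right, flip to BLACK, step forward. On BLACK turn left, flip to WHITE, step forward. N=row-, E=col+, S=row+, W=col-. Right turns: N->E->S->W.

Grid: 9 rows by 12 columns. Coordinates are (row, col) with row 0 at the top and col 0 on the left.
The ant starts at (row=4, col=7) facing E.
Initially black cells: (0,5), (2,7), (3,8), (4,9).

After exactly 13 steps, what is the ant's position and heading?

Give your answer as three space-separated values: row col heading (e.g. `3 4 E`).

Step 1: on WHITE (4,7): turn R to S, flip to black, move to (5,7). |black|=5
Step 2: on WHITE (5,7): turn R to W, flip to black, move to (5,6). |black|=6
Step 3: on WHITE (5,6): turn R to N, flip to black, move to (4,6). |black|=7
Step 4: on WHITE (4,6): turn R to E, flip to black, move to (4,7). |black|=8
Step 5: on BLACK (4,7): turn L to N, flip to white, move to (3,7). |black|=7
Step 6: on WHITE (3,7): turn R to E, flip to black, move to (3,8). |black|=8
Step 7: on BLACK (3,8): turn L to N, flip to white, move to (2,8). |black|=7
Step 8: on WHITE (2,8): turn R to E, flip to black, move to (2,9). |black|=8
Step 9: on WHITE (2,9): turn R to S, flip to black, move to (3,9). |black|=9
Step 10: on WHITE (3,9): turn R to W, flip to black, move to (3,8). |black|=10
Step 11: on WHITE (3,8): turn R to N, flip to black, move to (2,8). |black|=11
Step 12: on BLACK (2,8): turn L to W, flip to white, move to (2,7). |black|=10
Step 13: on BLACK (2,7): turn L to S, flip to white, move to (3,7). |black|=9

Answer: 3 7 S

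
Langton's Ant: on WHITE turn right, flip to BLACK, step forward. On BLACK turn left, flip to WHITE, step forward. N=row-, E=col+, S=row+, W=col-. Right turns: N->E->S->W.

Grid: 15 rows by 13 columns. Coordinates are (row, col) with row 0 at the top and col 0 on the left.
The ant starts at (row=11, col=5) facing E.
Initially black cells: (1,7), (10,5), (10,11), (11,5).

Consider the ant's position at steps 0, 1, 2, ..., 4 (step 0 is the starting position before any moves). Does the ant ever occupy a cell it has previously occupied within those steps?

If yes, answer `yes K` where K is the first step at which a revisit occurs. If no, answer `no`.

Step 1: on BLACK (11,5): turn L to N, flip to white, move to (10,5). |black|=3 — new cell
Step 2: on BLACK (10,5): turn L to W, flip to white, move to (10,4). |black|=2 — new cell
Step 3: on WHITE (10,4): turn R to N, flip to black, move to (9,4). |black|=3 — new cell
Step 4: on WHITE (9,4): turn R to E, flip to black, move to (9,5). |black|=4 — new cell
No revisit within 4 steps.

Answer: no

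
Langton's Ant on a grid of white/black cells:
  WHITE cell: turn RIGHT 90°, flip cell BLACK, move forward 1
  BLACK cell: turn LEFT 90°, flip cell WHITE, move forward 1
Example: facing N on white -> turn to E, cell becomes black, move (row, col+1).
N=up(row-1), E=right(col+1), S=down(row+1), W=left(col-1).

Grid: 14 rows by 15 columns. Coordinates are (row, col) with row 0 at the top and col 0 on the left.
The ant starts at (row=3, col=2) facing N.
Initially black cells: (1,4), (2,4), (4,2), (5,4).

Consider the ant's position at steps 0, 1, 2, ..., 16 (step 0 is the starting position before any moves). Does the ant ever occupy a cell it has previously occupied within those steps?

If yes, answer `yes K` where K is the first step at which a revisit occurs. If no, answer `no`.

Answer: yes 7

Derivation:
Step 1: on WHITE (3,2): turn R to E, flip to black, move to (3,3). |black|=5 — new cell
Step 2: on WHITE (3,3): turn R to S, flip to black, move to (4,3). |black|=6 — new cell
Step 3: on WHITE (4,3): turn R to W, flip to black, move to (4,2). |black|=7 — new cell
Step 4: on BLACK (4,2): turn L to S, flip to white, move to (5,2). |black|=6 — new cell
Step 5: on WHITE (5,2): turn R to W, flip to black, move to (5,1). |black|=7 — new cell
Step 6: on WHITE (5,1): turn R to N, flip to black, move to (4,1). |black|=8 — new cell
Step 7: on WHITE (4,1): turn R to E, flip to black, move to (4,2). |black|=9 — REVISIT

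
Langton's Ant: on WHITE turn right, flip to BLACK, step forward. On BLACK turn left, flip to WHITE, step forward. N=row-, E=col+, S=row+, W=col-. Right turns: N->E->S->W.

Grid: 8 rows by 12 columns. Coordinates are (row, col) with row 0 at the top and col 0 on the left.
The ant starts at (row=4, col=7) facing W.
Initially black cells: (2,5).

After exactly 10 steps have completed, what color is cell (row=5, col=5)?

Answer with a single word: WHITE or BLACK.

Step 1: on WHITE (4,7): turn R to N, flip to black, move to (3,7). |black|=2
Step 2: on WHITE (3,7): turn R to E, flip to black, move to (3,8). |black|=3
Step 3: on WHITE (3,8): turn R to S, flip to black, move to (4,8). |black|=4
Step 4: on WHITE (4,8): turn R to W, flip to black, move to (4,7). |black|=5
Step 5: on BLACK (4,7): turn L to S, flip to white, move to (5,7). |black|=4
Step 6: on WHITE (5,7): turn R to W, flip to black, move to (5,6). |black|=5
Step 7: on WHITE (5,6): turn R to N, flip to black, move to (4,6). |black|=6
Step 8: on WHITE (4,6): turn R to E, flip to black, move to (4,7). |black|=7
Step 9: on WHITE (4,7): turn R to S, flip to black, move to (5,7). |black|=8
Step 10: on BLACK (5,7): turn L to E, flip to white, move to (5,8). |black|=7

Answer: WHITE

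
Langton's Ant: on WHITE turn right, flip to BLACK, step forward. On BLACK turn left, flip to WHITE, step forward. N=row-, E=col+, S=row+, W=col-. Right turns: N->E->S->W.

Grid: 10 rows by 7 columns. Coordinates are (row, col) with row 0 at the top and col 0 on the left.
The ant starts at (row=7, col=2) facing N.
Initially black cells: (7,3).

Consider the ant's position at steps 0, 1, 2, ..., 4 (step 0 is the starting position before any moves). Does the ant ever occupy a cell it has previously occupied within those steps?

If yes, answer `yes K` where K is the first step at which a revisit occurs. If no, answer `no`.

Answer: no

Derivation:
Step 1: on WHITE (7,2): turn R to E, flip to black, move to (7,3). |black|=2 — new cell
Step 2: on BLACK (7,3): turn L to N, flip to white, move to (6,3). |black|=1 — new cell
Step 3: on WHITE (6,3): turn R to E, flip to black, move to (6,4). |black|=2 — new cell
Step 4: on WHITE (6,4): turn R to S, flip to black, move to (7,4). |black|=3 — new cell
No revisit within 4 steps.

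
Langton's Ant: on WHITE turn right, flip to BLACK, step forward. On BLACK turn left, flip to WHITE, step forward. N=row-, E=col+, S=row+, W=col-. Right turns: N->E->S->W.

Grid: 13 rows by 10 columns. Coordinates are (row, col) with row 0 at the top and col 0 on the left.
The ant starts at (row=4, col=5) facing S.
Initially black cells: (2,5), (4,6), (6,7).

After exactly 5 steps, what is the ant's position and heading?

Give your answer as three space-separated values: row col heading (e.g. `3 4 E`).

Answer: 4 6 E

Derivation:
Step 1: on WHITE (4,5): turn R to W, flip to black, move to (4,4). |black|=4
Step 2: on WHITE (4,4): turn R to N, flip to black, move to (3,4). |black|=5
Step 3: on WHITE (3,4): turn R to E, flip to black, move to (3,5). |black|=6
Step 4: on WHITE (3,5): turn R to S, flip to black, move to (4,5). |black|=7
Step 5: on BLACK (4,5): turn L to E, flip to white, move to (4,6). |black|=6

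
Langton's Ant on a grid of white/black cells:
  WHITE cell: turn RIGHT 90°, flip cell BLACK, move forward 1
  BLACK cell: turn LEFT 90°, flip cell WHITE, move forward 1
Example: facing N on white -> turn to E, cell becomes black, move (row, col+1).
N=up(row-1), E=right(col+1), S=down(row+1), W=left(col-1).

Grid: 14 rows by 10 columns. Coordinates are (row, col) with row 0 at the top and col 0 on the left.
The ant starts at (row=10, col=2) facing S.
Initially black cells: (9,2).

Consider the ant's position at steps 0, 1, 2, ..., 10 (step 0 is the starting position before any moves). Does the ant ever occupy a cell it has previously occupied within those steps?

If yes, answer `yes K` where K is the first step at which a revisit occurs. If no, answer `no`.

Step 1: on WHITE (10,2): turn R to W, flip to black, move to (10,1). |black|=2 — new cell
Step 2: on WHITE (10,1): turn R to N, flip to black, move to (9,1). |black|=3 — new cell
Step 3: on WHITE (9,1): turn R to E, flip to black, move to (9,2). |black|=4 — new cell
Step 4: on BLACK (9,2): turn L to N, flip to white, move to (8,2). |black|=3 — new cell
Step 5: on WHITE (8,2): turn R to E, flip to black, move to (8,3). |black|=4 — new cell
Step 6: on WHITE (8,3): turn R to S, flip to black, move to (9,3). |black|=5 — new cell
Step 7: on WHITE (9,3): turn R to W, flip to black, move to (9,2). |black|=6 — REVISIT

Answer: yes 7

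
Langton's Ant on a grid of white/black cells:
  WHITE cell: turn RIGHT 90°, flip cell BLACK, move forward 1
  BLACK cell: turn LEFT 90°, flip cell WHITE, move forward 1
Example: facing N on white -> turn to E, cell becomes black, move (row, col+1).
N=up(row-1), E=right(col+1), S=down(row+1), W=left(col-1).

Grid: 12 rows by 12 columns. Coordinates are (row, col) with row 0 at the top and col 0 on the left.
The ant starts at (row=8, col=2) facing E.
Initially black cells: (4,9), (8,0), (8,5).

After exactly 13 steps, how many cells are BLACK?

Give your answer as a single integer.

Answer: 12

Derivation:
Step 1: on WHITE (8,2): turn R to S, flip to black, move to (9,2). |black|=4
Step 2: on WHITE (9,2): turn R to W, flip to black, move to (9,1). |black|=5
Step 3: on WHITE (9,1): turn R to N, flip to black, move to (8,1). |black|=6
Step 4: on WHITE (8,1): turn R to E, flip to black, move to (8,2). |black|=7
Step 5: on BLACK (8,2): turn L to N, flip to white, move to (7,2). |black|=6
Step 6: on WHITE (7,2): turn R to E, flip to black, move to (7,3). |black|=7
Step 7: on WHITE (7,3): turn R to S, flip to black, move to (8,3). |black|=8
Step 8: on WHITE (8,3): turn R to W, flip to black, move to (8,2). |black|=9
Step 9: on WHITE (8,2): turn R to N, flip to black, move to (7,2). |black|=10
Step 10: on BLACK (7,2): turn L to W, flip to white, move to (7,1). |black|=9
Step 11: on WHITE (7,1): turn R to N, flip to black, move to (6,1). |black|=10
Step 12: on WHITE (6,1): turn R to E, flip to black, move to (6,2). |black|=11
Step 13: on WHITE (6,2): turn R to S, flip to black, move to (7,2). |black|=12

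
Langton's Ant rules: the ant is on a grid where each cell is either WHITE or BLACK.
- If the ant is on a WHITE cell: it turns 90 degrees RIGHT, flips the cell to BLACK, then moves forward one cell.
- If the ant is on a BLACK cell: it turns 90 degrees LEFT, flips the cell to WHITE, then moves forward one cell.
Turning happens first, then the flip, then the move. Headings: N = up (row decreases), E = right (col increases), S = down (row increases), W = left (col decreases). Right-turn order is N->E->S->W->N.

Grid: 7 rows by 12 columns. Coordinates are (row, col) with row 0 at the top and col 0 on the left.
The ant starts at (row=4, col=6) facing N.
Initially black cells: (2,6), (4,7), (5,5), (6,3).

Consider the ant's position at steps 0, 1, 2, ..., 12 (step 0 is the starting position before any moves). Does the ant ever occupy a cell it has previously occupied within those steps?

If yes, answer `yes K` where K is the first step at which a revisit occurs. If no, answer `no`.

Step 1: on WHITE (4,6): turn R to E, flip to black, move to (4,7). |black|=5 — new cell
Step 2: on BLACK (4,7): turn L to N, flip to white, move to (3,7). |black|=4 — new cell
Step 3: on WHITE (3,7): turn R to E, flip to black, move to (3,8). |black|=5 — new cell
Step 4: on WHITE (3,8): turn R to S, flip to black, move to (4,8). |black|=6 — new cell
Step 5: on WHITE (4,8): turn R to W, flip to black, move to (4,7). |black|=7 — REVISIT

Answer: yes 5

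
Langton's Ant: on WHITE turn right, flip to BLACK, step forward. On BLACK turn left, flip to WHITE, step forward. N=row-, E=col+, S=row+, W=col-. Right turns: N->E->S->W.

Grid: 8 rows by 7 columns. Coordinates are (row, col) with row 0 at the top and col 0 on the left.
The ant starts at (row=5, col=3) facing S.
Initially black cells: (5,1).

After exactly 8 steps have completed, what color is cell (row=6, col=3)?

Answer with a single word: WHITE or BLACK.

Answer: BLACK

Derivation:
Step 1: on WHITE (5,3): turn R to W, flip to black, move to (5,2). |black|=2
Step 2: on WHITE (5,2): turn R to N, flip to black, move to (4,2). |black|=3
Step 3: on WHITE (4,2): turn R to E, flip to black, move to (4,3). |black|=4
Step 4: on WHITE (4,3): turn R to S, flip to black, move to (5,3). |black|=5
Step 5: on BLACK (5,3): turn L to E, flip to white, move to (5,4). |black|=4
Step 6: on WHITE (5,4): turn R to S, flip to black, move to (6,4). |black|=5
Step 7: on WHITE (6,4): turn R to W, flip to black, move to (6,3). |black|=6
Step 8: on WHITE (6,3): turn R to N, flip to black, move to (5,3). |black|=7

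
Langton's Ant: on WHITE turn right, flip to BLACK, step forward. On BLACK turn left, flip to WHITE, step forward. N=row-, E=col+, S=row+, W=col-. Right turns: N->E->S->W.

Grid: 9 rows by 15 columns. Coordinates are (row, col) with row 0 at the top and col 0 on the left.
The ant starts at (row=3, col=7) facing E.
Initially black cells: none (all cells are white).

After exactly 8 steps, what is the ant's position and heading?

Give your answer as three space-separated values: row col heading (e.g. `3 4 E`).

Step 1: on WHITE (3,7): turn R to S, flip to black, move to (4,7). |black|=1
Step 2: on WHITE (4,7): turn R to W, flip to black, move to (4,6). |black|=2
Step 3: on WHITE (4,6): turn R to N, flip to black, move to (3,6). |black|=3
Step 4: on WHITE (3,6): turn R to E, flip to black, move to (3,7). |black|=4
Step 5: on BLACK (3,7): turn L to N, flip to white, move to (2,7). |black|=3
Step 6: on WHITE (2,7): turn R to E, flip to black, move to (2,8). |black|=4
Step 7: on WHITE (2,8): turn R to S, flip to black, move to (3,8). |black|=5
Step 8: on WHITE (3,8): turn R to W, flip to black, move to (3,7). |black|=6

Answer: 3 7 W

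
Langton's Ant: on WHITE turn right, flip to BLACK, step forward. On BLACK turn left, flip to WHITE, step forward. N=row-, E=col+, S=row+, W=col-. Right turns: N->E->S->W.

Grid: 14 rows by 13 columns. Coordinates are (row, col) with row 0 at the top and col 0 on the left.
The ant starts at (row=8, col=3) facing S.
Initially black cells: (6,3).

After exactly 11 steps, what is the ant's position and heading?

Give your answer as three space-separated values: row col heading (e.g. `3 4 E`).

Step 1: on WHITE (8,3): turn R to W, flip to black, move to (8,2). |black|=2
Step 2: on WHITE (8,2): turn R to N, flip to black, move to (7,2). |black|=3
Step 3: on WHITE (7,2): turn R to E, flip to black, move to (7,3). |black|=4
Step 4: on WHITE (7,3): turn R to S, flip to black, move to (8,3). |black|=5
Step 5: on BLACK (8,3): turn L to E, flip to white, move to (8,4). |black|=4
Step 6: on WHITE (8,4): turn R to S, flip to black, move to (9,4). |black|=5
Step 7: on WHITE (9,4): turn R to W, flip to black, move to (9,3). |black|=6
Step 8: on WHITE (9,3): turn R to N, flip to black, move to (8,3). |black|=7
Step 9: on WHITE (8,3): turn R to E, flip to black, move to (8,4). |black|=8
Step 10: on BLACK (8,4): turn L to N, flip to white, move to (7,4). |black|=7
Step 11: on WHITE (7,4): turn R to E, flip to black, move to (7,5). |black|=8

Answer: 7 5 E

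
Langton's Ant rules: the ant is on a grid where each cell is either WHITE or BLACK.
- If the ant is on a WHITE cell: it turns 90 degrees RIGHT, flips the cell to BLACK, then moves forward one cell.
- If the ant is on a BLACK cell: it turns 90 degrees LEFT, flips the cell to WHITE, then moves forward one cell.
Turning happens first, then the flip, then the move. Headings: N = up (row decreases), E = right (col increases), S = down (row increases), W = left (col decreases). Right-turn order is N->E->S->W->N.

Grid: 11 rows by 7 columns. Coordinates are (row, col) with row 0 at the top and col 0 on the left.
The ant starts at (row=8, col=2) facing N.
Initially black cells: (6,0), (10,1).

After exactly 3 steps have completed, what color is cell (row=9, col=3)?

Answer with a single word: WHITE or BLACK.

Answer: BLACK

Derivation:
Step 1: on WHITE (8,2): turn R to E, flip to black, move to (8,3). |black|=3
Step 2: on WHITE (8,3): turn R to S, flip to black, move to (9,3). |black|=4
Step 3: on WHITE (9,3): turn R to W, flip to black, move to (9,2). |black|=5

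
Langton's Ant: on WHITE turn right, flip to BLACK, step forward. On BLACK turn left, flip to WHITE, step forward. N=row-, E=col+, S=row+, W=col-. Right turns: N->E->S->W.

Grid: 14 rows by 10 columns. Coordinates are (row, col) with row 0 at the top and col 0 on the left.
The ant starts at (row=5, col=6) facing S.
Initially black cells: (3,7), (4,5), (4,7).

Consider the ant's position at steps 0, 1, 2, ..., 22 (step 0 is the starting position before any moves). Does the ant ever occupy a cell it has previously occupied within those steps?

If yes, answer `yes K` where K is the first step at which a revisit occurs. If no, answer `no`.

Step 1: on WHITE (5,6): turn R to W, flip to black, move to (5,5). |black|=4 — new cell
Step 2: on WHITE (5,5): turn R to N, flip to black, move to (4,5). |black|=5 — new cell
Step 3: on BLACK (4,5): turn L to W, flip to white, move to (4,4). |black|=4 — new cell
Step 4: on WHITE (4,4): turn R to N, flip to black, move to (3,4). |black|=5 — new cell
Step 5: on WHITE (3,4): turn R to E, flip to black, move to (3,5). |black|=6 — new cell
Step 6: on WHITE (3,5): turn R to S, flip to black, move to (4,5). |black|=7 — REVISIT

Answer: yes 6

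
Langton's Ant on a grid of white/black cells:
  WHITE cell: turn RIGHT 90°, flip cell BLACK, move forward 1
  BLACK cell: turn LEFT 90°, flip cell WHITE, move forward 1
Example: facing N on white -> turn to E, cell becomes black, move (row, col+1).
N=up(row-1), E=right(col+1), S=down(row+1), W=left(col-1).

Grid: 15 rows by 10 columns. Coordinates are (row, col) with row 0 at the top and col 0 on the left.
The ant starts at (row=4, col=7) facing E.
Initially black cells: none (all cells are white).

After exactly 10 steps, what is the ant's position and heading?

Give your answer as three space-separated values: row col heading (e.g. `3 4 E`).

Step 1: on WHITE (4,7): turn R to S, flip to black, move to (5,7). |black|=1
Step 2: on WHITE (5,7): turn R to W, flip to black, move to (5,6). |black|=2
Step 3: on WHITE (5,6): turn R to N, flip to black, move to (4,6). |black|=3
Step 4: on WHITE (4,6): turn R to E, flip to black, move to (4,7). |black|=4
Step 5: on BLACK (4,7): turn L to N, flip to white, move to (3,7). |black|=3
Step 6: on WHITE (3,7): turn R to E, flip to black, move to (3,8). |black|=4
Step 7: on WHITE (3,8): turn R to S, flip to black, move to (4,8). |black|=5
Step 8: on WHITE (4,8): turn R to W, flip to black, move to (4,7). |black|=6
Step 9: on WHITE (4,7): turn R to N, flip to black, move to (3,7). |black|=7
Step 10: on BLACK (3,7): turn L to W, flip to white, move to (3,6). |black|=6

Answer: 3 6 W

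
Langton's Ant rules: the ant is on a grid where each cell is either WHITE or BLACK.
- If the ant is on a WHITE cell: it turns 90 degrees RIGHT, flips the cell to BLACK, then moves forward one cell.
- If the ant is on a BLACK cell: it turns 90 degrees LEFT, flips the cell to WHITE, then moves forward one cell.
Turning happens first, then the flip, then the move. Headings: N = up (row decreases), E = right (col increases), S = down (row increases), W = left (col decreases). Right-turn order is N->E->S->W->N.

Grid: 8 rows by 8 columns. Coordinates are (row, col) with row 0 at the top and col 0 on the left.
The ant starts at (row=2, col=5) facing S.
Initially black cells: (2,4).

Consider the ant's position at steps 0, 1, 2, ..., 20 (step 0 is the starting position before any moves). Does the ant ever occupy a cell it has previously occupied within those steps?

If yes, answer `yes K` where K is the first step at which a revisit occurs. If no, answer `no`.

Answer: yes 5

Derivation:
Step 1: on WHITE (2,5): turn R to W, flip to black, move to (2,4). |black|=2 — new cell
Step 2: on BLACK (2,4): turn L to S, flip to white, move to (3,4). |black|=1 — new cell
Step 3: on WHITE (3,4): turn R to W, flip to black, move to (3,3). |black|=2 — new cell
Step 4: on WHITE (3,3): turn R to N, flip to black, move to (2,3). |black|=3 — new cell
Step 5: on WHITE (2,3): turn R to E, flip to black, move to (2,4). |black|=4 — REVISIT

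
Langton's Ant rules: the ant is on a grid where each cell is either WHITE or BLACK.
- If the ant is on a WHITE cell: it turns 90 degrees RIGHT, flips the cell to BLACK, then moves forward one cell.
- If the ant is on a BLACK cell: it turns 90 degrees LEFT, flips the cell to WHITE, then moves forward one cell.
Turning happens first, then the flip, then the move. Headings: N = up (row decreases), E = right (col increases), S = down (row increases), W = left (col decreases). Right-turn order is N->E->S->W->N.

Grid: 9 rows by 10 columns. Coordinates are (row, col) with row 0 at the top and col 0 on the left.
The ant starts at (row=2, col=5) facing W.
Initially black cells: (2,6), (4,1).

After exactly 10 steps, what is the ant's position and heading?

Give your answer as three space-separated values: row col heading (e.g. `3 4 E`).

Answer: 1 8 E

Derivation:
Step 1: on WHITE (2,5): turn R to N, flip to black, move to (1,5). |black|=3
Step 2: on WHITE (1,5): turn R to E, flip to black, move to (1,6). |black|=4
Step 3: on WHITE (1,6): turn R to S, flip to black, move to (2,6). |black|=5
Step 4: on BLACK (2,6): turn L to E, flip to white, move to (2,7). |black|=4
Step 5: on WHITE (2,7): turn R to S, flip to black, move to (3,7). |black|=5
Step 6: on WHITE (3,7): turn R to W, flip to black, move to (3,6). |black|=6
Step 7: on WHITE (3,6): turn R to N, flip to black, move to (2,6). |black|=7
Step 8: on WHITE (2,6): turn R to E, flip to black, move to (2,7). |black|=8
Step 9: on BLACK (2,7): turn L to N, flip to white, move to (1,7). |black|=7
Step 10: on WHITE (1,7): turn R to E, flip to black, move to (1,8). |black|=8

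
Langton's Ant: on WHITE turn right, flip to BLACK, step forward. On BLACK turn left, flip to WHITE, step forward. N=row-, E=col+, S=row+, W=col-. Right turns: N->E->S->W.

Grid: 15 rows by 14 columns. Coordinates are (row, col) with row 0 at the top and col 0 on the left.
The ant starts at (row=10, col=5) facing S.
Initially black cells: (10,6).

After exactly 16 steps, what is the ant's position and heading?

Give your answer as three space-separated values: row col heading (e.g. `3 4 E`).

Answer: 10 3 N

Derivation:
Step 1: on WHITE (10,5): turn R to W, flip to black, move to (10,4). |black|=2
Step 2: on WHITE (10,4): turn R to N, flip to black, move to (9,4). |black|=3
Step 3: on WHITE (9,4): turn R to E, flip to black, move to (9,5). |black|=4
Step 4: on WHITE (9,5): turn R to S, flip to black, move to (10,5). |black|=5
Step 5: on BLACK (10,5): turn L to E, flip to white, move to (10,6). |black|=4
Step 6: on BLACK (10,6): turn L to N, flip to white, move to (9,6). |black|=3
Step 7: on WHITE (9,6): turn R to E, flip to black, move to (9,7). |black|=4
Step 8: on WHITE (9,7): turn R to S, flip to black, move to (10,7). |black|=5
Step 9: on WHITE (10,7): turn R to W, flip to black, move to (10,6). |black|=6
Step 10: on WHITE (10,6): turn R to N, flip to black, move to (9,6). |black|=7
Step 11: on BLACK (9,6): turn L to W, flip to white, move to (9,5). |black|=6
Step 12: on BLACK (9,5): turn L to S, flip to white, move to (10,5). |black|=5
Step 13: on WHITE (10,5): turn R to W, flip to black, move to (10,4). |black|=6
Step 14: on BLACK (10,4): turn L to S, flip to white, move to (11,4). |black|=5
Step 15: on WHITE (11,4): turn R to W, flip to black, move to (11,3). |black|=6
Step 16: on WHITE (11,3): turn R to N, flip to black, move to (10,3). |black|=7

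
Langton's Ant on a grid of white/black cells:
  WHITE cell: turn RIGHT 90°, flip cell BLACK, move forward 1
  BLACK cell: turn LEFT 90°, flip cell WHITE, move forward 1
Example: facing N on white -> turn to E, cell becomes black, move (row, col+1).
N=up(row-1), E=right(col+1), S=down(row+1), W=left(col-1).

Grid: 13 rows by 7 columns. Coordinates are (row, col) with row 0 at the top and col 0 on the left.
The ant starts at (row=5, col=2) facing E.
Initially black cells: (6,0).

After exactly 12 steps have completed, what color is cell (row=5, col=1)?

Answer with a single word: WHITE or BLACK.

Step 1: on WHITE (5,2): turn R to S, flip to black, move to (6,2). |black|=2
Step 2: on WHITE (6,2): turn R to W, flip to black, move to (6,1). |black|=3
Step 3: on WHITE (6,1): turn R to N, flip to black, move to (5,1). |black|=4
Step 4: on WHITE (5,1): turn R to E, flip to black, move to (5,2). |black|=5
Step 5: on BLACK (5,2): turn L to N, flip to white, move to (4,2). |black|=4
Step 6: on WHITE (4,2): turn R to E, flip to black, move to (4,3). |black|=5
Step 7: on WHITE (4,3): turn R to S, flip to black, move to (5,3). |black|=6
Step 8: on WHITE (5,3): turn R to W, flip to black, move to (5,2). |black|=7
Step 9: on WHITE (5,2): turn R to N, flip to black, move to (4,2). |black|=8
Step 10: on BLACK (4,2): turn L to W, flip to white, move to (4,1). |black|=7
Step 11: on WHITE (4,1): turn R to N, flip to black, move to (3,1). |black|=8
Step 12: on WHITE (3,1): turn R to E, flip to black, move to (3,2). |black|=9

Answer: BLACK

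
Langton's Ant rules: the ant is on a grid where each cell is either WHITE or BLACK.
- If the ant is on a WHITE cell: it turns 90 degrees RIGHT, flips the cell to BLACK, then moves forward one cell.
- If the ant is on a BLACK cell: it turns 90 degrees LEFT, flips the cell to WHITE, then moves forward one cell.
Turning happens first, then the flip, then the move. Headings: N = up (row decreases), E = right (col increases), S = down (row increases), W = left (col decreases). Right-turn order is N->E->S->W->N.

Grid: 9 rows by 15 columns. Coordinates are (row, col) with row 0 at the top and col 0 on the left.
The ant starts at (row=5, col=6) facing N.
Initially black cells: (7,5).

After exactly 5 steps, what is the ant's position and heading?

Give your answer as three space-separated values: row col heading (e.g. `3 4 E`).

Step 1: on WHITE (5,6): turn R to E, flip to black, move to (5,7). |black|=2
Step 2: on WHITE (5,7): turn R to S, flip to black, move to (6,7). |black|=3
Step 3: on WHITE (6,7): turn R to W, flip to black, move to (6,6). |black|=4
Step 4: on WHITE (6,6): turn R to N, flip to black, move to (5,6). |black|=5
Step 5: on BLACK (5,6): turn L to W, flip to white, move to (5,5). |black|=4

Answer: 5 5 W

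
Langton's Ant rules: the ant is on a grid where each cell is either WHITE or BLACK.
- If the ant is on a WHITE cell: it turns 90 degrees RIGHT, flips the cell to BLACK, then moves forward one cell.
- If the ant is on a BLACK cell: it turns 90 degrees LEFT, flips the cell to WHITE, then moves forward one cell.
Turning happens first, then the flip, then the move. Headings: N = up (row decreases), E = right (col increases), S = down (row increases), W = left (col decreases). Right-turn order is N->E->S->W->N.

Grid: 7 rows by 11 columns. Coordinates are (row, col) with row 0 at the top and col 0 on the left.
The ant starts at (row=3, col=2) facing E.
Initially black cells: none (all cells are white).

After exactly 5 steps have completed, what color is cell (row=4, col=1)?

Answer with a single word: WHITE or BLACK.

Step 1: on WHITE (3,2): turn R to S, flip to black, move to (4,2). |black|=1
Step 2: on WHITE (4,2): turn R to W, flip to black, move to (4,1). |black|=2
Step 3: on WHITE (4,1): turn R to N, flip to black, move to (3,1). |black|=3
Step 4: on WHITE (3,1): turn R to E, flip to black, move to (3,2). |black|=4
Step 5: on BLACK (3,2): turn L to N, flip to white, move to (2,2). |black|=3

Answer: BLACK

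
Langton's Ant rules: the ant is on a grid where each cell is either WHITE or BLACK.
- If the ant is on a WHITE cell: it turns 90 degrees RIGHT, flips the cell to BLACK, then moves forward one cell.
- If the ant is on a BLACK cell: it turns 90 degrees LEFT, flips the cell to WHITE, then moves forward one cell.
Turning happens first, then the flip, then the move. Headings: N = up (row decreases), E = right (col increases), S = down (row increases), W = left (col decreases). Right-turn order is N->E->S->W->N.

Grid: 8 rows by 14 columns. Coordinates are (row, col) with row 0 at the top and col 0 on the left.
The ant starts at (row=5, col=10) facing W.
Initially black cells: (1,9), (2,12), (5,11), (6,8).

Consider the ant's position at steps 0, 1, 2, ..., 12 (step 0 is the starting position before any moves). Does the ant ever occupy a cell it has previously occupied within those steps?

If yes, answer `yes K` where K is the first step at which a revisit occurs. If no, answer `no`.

Answer: yes 7

Derivation:
Step 1: on WHITE (5,10): turn R to N, flip to black, move to (4,10). |black|=5 — new cell
Step 2: on WHITE (4,10): turn R to E, flip to black, move to (4,11). |black|=6 — new cell
Step 3: on WHITE (4,11): turn R to S, flip to black, move to (5,11). |black|=7 — new cell
Step 4: on BLACK (5,11): turn L to E, flip to white, move to (5,12). |black|=6 — new cell
Step 5: on WHITE (5,12): turn R to S, flip to black, move to (6,12). |black|=7 — new cell
Step 6: on WHITE (6,12): turn R to W, flip to black, move to (6,11). |black|=8 — new cell
Step 7: on WHITE (6,11): turn R to N, flip to black, move to (5,11). |black|=9 — REVISIT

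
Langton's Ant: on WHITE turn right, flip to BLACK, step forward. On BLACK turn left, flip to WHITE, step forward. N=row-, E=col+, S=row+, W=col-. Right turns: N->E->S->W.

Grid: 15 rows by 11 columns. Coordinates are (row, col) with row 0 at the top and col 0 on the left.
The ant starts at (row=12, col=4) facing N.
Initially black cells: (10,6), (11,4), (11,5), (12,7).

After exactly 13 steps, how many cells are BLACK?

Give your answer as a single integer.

Step 1: on WHITE (12,4): turn R to E, flip to black, move to (12,5). |black|=5
Step 2: on WHITE (12,5): turn R to S, flip to black, move to (13,5). |black|=6
Step 3: on WHITE (13,5): turn R to W, flip to black, move to (13,4). |black|=7
Step 4: on WHITE (13,4): turn R to N, flip to black, move to (12,4). |black|=8
Step 5: on BLACK (12,4): turn L to W, flip to white, move to (12,3). |black|=7
Step 6: on WHITE (12,3): turn R to N, flip to black, move to (11,3). |black|=8
Step 7: on WHITE (11,3): turn R to E, flip to black, move to (11,4). |black|=9
Step 8: on BLACK (11,4): turn L to N, flip to white, move to (10,4). |black|=8
Step 9: on WHITE (10,4): turn R to E, flip to black, move to (10,5). |black|=9
Step 10: on WHITE (10,5): turn R to S, flip to black, move to (11,5). |black|=10
Step 11: on BLACK (11,5): turn L to E, flip to white, move to (11,6). |black|=9
Step 12: on WHITE (11,6): turn R to S, flip to black, move to (12,6). |black|=10
Step 13: on WHITE (12,6): turn R to W, flip to black, move to (12,5). |black|=11

Answer: 11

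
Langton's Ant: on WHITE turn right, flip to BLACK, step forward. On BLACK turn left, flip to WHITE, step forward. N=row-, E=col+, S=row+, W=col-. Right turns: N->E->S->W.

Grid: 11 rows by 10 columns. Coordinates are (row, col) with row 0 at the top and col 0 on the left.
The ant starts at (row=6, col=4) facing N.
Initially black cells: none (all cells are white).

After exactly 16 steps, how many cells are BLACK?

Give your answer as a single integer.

Step 1: on WHITE (6,4): turn R to E, flip to black, move to (6,5). |black|=1
Step 2: on WHITE (6,5): turn R to S, flip to black, move to (7,5). |black|=2
Step 3: on WHITE (7,5): turn R to W, flip to black, move to (7,4). |black|=3
Step 4: on WHITE (7,4): turn R to N, flip to black, move to (6,4). |black|=4
Step 5: on BLACK (6,4): turn L to W, flip to white, move to (6,3). |black|=3
Step 6: on WHITE (6,3): turn R to N, flip to black, move to (5,3). |black|=4
Step 7: on WHITE (5,3): turn R to E, flip to black, move to (5,4). |black|=5
Step 8: on WHITE (5,4): turn R to S, flip to black, move to (6,4). |black|=6
Step 9: on WHITE (6,4): turn R to W, flip to black, move to (6,3). |black|=7
Step 10: on BLACK (6,3): turn L to S, flip to white, move to (7,3). |black|=6
Step 11: on WHITE (7,3): turn R to W, flip to black, move to (7,2). |black|=7
Step 12: on WHITE (7,2): turn R to N, flip to black, move to (6,2). |black|=8
Step 13: on WHITE (6,2): turn R to E, flip to black, move to (6,3). |black|=9
Step 14: on WHITE (6,3): turn R to S, flip to black, move to (7,3). |black|=10
Step 15: on BLACK (7,3): turn L to E, flip to white, move to (7,4). |black|=9
Step 16: on BLACK (7,4): turn L to N, flip to white, move to (6,4). |black|=8

Answer: 8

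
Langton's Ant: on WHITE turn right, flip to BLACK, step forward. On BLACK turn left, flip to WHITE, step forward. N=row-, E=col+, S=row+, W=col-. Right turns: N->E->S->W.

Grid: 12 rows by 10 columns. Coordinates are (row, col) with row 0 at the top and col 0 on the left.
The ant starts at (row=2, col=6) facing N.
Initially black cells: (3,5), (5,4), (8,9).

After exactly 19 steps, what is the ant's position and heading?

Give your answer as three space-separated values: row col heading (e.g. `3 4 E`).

Answer: 1 4 W

Derivation:
Step 1: on WHITE (2,6): turn R to E, flip to black, move to (2,7). |black|=4
Step 2: on WHITE (2,7): turn R to S, flip to black, move to (3,7). |black|=5
Step 3: on WHITE (3,7): turn R to W, flip to black, move to (3,6). |black|=6
Step 4: on WHITE (3,6): turn R to N, flip to black, move to (2,6). |black|=7
Step 5: on BLACK (2,6): turn L to W, flip to white, move to (2,5). |black|=6
Step 6: on WHITE (2,5): turn R to N, flip to black, move to (1,5). |black|=7
Step 7: on WHITE (1,5): turn R to E, flip to black, move to (1,6). |black|=8
Step 8: on WHITE (1,6): turn R to S, flip to black, move to (2,6). |black|=9
Step 9: on WHITE (2,6): turn R to W, flip to black, move to (2,5). |black|=10
Step 10: on BLACK (2,5): turn L to S, flip to white, move to (3,5). |black|=9
Step 11: on BLACK (3,5): turn L to E, flip to white, move to (3,6). |black|=8
Step 12: on BLACK (3,6): turn L to N, flip to white, move to (2,6). |black|=7
Step 13: on BLACK (2,6): turn L to W, flip to white, move to (2,5). |black|=6
Step 14: on WHITE (2,5): turn R to N, flip to black, move to (1,5). |black|=7
Step 15: on BLACK (1,5): turn L to W, flip to white, move to (1,4). |black|=6
Step 16: on WHITE (1,4): turn R to N, flip to black, move to (0,4). |black|=7
Step 17: on WHITE (0,4): turn R to E, flip to black, move to (0,5). |black|=8
Step 18: on WHITE (0,5): turn R to S, flip to black, move to (1,5). |black|=9
Step 19: on WHITE (1,5): turn R to W, flip to black, move to (1,4). |black|=10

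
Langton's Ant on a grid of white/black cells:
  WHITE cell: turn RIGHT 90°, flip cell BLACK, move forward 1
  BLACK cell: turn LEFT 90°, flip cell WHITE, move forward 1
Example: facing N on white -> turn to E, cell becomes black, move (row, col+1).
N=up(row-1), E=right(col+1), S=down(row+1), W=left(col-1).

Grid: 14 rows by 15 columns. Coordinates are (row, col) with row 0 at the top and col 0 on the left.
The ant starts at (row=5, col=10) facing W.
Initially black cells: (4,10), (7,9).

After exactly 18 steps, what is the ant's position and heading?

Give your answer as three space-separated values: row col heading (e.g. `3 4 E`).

Step 1: on WHITE (5,10): turn R to N, flip to black, move to (4,10). |black|=3
Step 2: on BLACK (4,10): turn L to W, flip to white, move to (4,9). |black|=2
Step 3: on WHITE (4,9): turn R to N, flip to black, move to (3,9). |black|=3
Step 4: on WHITE (3,9): turn R to E, flip to black, move to (3,10). |black|=4
Step 5: on WHITE (3,10): turn R to S, flip to black, move to (4,10). |black|=5
Step 6: on WHITE (4,10): turn R to W, flip to black, move to (4,9). |black|=6
Step 7: on BLACK (4,9): turn L to S, flip to white, move to (5,9). |black|=5
Step 8: on WHITE (5,9): turn R to W, flip to black, move to (5,8). |black|=6
Step 9: on WHITE (5,8): turn R to N, flip to black, move to (4,8). |black|=7
Step 10: on WHITE (4,8): turn R to E, flip to black, move to (4,9). |black|=8
Step 11: on WHITE (4,9): turn R to S, flip to black, move to (5,9). |black|=9
Step 12: on BLACK (5,9): turn L to E, flip to white, move to (5,10). |black|=8
Step 13: on BLACK (5,10): turn L to N, flip to white, move to (4,10). |black|=7
Step 14: on BLACK (4,10): turn L to W, flip to white, move to (4,9). |black|=6
Step 15: on BLACK (4,9): turn L to S, flip to white, move to (5,9). |black|=5
Step 16: on WHITE (5,9): turn R to W, flip to black, move to (5,8). |black|=6
Step 17: on BLACK (5,8): turn L to S, flip to white, move to (6,8). |black|=5
Step 18: on WHITE (6,8): turn R to W, flip to black, move to (6,7). |black|=6

Answer: 6 7 W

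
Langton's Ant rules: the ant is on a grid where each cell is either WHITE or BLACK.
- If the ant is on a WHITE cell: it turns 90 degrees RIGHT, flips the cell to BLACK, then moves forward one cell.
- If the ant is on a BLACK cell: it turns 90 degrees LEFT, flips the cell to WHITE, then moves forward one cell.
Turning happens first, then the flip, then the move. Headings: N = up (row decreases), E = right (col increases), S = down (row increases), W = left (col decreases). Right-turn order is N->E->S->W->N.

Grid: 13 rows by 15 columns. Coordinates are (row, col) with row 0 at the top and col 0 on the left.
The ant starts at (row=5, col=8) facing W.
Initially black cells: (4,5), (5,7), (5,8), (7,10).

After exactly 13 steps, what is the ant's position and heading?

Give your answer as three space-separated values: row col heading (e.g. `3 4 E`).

Step 1: on BLACK (5,8): turn L to S, flip to white, move to (6,8). |black|=3
Step 2: on WHITE (6,8): turn R to W, flip to black, move to (6,7). |black|=4
Step 3: on WHITE (6,7): turn R to N, flip to black, move to (5,7). |black|=5
Step 4: on BLACK (5,7): turn L to W, flip to white, move to (5,6). |black|=4
Step 5: on WHITE (5,6): turn R to N, flip to black, move to (4,6). |black|=5
Step 6: on WHITE (4,6): turn R to E, flip to black, move to (4,7). |black|=6
Step 7: on WHITE (4,7): turn R to S, flip to black, move to (5,7). |black|=7
Step 8: on WHITE (5,7): turn R to W, flip to black, move to (5,6). |black|=8
Step 9: on BLACK (5,6): turn L to S, flip to white, move to (6,6). |black|=7
Step 10: on WHITE (6,6): turn R to W, flip to black, move to (6,5). |black|=8
Step 11: on WHITE (6,5): turn R to N, flip to black, move to (5,5). |black|=9
Step 12: on WHITE (5,5): turn R to E, flip to black, move to (5,6). |black|=10
Step 13: on WHITE (5,6): turn R to S, flip to black, move to (6,6). |black|=11

Answer: 6 6 S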